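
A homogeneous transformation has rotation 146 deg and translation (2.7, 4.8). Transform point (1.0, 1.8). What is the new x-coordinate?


x' = cos(theta)*px - sin(theta)*py + tx
= -0.829*1.0 - 0.5592*1.8 + 2.7
= 0.8644


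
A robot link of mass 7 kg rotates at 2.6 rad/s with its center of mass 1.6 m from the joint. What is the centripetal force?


F = m * omega^2 * r
= 7 * 2.6^2 * 1.6
= 7 * 6.76 * 1.6
= 75.712 N


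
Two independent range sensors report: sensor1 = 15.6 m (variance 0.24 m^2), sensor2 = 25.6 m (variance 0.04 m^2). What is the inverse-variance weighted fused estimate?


w1 = (1/var1) / (1/var1 + 1/var2)
   = 4.1667 / (4.1667 + 25.0) = 0.1429
w2 = 1 - w1 = 0.8571
fused = w1*s1 + w2*s2 = 2.2286 + 21.9429
= 24.1714 m


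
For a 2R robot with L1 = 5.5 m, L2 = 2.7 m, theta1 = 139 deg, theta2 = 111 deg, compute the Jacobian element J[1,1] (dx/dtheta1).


J[1,1] = -L1*sin(t1) - L2*sin(t1+t2)
= -5.5*sin(139) - 2.7*sin(250)
= -1.0712


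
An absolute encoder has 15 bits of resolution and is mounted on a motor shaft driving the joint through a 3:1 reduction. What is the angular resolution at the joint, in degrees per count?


counts = 2^15 = 32768
effective counts at joint = 32768 * 3 = 98304
resolution = 360 / 98304
= 0.0037 deg/count


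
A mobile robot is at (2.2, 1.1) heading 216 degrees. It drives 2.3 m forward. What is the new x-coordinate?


x_new = x0 + d*cos(theta)
= 2.2 + 2.3*cos(216)
= 2.2 + -1.8607
= 0.3393


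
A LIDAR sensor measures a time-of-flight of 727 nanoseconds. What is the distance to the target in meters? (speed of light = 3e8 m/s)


tof = 727 ns = 7.27e-07 s
dist = c * tof / 2
= 3e8 * 7.27e-07 / 2
= 109.05 m


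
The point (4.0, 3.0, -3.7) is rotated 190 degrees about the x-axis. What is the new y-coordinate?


Rotation about x-axis: y' = y*cos(theta) - z*sin(theta)
= 3.0 * -0.9848 - -3.7 * -0.1736
= -3.5969


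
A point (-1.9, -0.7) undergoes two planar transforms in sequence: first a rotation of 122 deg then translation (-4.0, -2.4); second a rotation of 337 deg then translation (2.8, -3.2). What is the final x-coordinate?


After transform 1:
x1 = cos(122)*-1.9 - sin(122)*-0.7 + -4.0 = -2.3995
y1 = sin(122)*-1.9 + cos(122)*-0.7 + -2.4 = -3.6403
After transform 2:
x2 = cos(337)*-2.3995 - sin(337)*-3.6403 + 2.8
= -0.8312


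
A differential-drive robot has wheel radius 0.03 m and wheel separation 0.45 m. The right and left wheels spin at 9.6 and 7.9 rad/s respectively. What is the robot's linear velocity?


vR = r*wR = 0.03*9.6 = 0.288 m/s
vL = r*wL = 0.03*7.9 = 0.237 m/s
v = (vR+vL)/2 = 0.2625 m/s
omega = (vR-vL)/L = 0.1133 rad/s
linear velocity = 0.2625 m/s


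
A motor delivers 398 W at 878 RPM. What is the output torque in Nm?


omega = 878 * 2*pi/60 = 91.9439 rad/s
tau = P / omega = 398 / 91.9439
= 4.3287 Nm


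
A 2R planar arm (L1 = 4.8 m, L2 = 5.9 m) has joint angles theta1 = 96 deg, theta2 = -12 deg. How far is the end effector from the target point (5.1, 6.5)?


End effector via forward kinematics:
x = L1*cos(t1) + L2*cos(t1+t2) = 0.115
y = L1*sin(t1) + L2*sin(t1+t2) = 10.6414
Distance to target:
d = sqrt((5.1 - 0.115)^2 + (6.5 - 10.6414)^2)
= sqrt(24.8504 + 17.1511)
= 6.4809 m


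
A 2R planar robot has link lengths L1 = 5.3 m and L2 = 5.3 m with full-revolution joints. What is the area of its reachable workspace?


r_max = L1 + L2 = 10.6 m
r_min = |L1 - L2| = 0.0 m
Area = pi*(r_max^2 - r_min^2)
= pi*(112.36 - 0.0)
= pi * 112.36
= 352.9894 m^2


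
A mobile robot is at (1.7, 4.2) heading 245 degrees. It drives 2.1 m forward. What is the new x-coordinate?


x_new = x0 + d*cos(theta)
= 1.7 + 2.1*cos(245)
= 1.7 + -0.8875
= 0.8125


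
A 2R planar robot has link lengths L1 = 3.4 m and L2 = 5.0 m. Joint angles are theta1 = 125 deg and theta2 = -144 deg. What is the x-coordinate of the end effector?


Convert angles to radians: theta1 = 2.1817, theta2 = -2.5133
x = L1*cos(theta1) + L2*cos(theta1+theta2)
x = -1.9502 + 4.7276
x = 2.7774


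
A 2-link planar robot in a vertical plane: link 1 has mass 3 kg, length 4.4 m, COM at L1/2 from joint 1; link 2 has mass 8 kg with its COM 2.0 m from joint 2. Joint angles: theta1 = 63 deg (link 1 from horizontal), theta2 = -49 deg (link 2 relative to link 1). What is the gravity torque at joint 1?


Horizontal distance from joint 1 to link-1 COM:
  x_c1 = (L1/2)*cos(t1) = 2.2 * 0.454 = 0.9988 m
Horizontal distance from joint 1 to link-2 COM:
  x_c2 = L1*cos(t1) + Lc2*cos(t1+t2)
       = 4.4*0.454 + 2.0*0.9703 = 3.9381 m
tau1 = m1*g*x_c1 + m2*g*x_c2
     = 3*9.81*0.9988 + 8*9.81*3.9381
     = 29.3941 + 309.066
     = 338.4601 Nm


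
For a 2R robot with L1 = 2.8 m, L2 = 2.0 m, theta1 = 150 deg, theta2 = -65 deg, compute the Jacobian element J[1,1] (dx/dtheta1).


J[1,1] = -L1*sin(t1) - L2*sin(t1+t2)
= -2.8*sin(150) - 2.0*sin(85)
= -3.3924


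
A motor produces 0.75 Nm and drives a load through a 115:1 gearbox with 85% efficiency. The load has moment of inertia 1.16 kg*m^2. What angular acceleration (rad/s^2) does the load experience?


tau_out = tau_motor * N * eta
= 0.75 * 115 * 0.85 = 73.3125 Nm
alpha = tau_out / I = 73.3125 / 1.16
= 63.2004 rad/s^2


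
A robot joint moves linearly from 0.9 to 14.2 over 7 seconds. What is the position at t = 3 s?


s = t/T = 3/7 = 0.4286
p(t) = p0 + (pf-p0)*s
= 0.9 + (14.2 - 0.9) * 0.4286
= 6.6


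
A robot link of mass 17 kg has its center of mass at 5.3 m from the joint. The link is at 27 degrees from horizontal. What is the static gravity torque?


tau = m*g*L*cos(angle)
= 17 * 9.81 * 5.3 * cos(27 deg)
= 17 * 9.81 * 5.3 * 0.891
= 787.5437 Nm


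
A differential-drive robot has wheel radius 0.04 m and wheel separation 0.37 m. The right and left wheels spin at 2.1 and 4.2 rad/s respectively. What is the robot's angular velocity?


vR = r*wR = 0.04*2.1 = 0.084 m/s
vL = r*wL = 0.04*4.2 = 0.168 m/s
v = (vR+vL)/2 = 0.126 m/s
omega = (vR-vL)/L = -0.227 rad/s
angular velocity = -0.227 rad/s


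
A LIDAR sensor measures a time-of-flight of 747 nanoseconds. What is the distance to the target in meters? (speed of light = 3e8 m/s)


tof = 747 ns = 7.47e-07 s
dist = c * tof / 2
= 3e8 * 7.47e-07 / 2
= 112.05 m


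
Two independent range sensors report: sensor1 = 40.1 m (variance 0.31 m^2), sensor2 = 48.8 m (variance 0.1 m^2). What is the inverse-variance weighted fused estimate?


w1 = (1/var1) / (1/var1 + 1/var2)
   = 3.2258 / (3.2258 + 10.0) = 0.2439
w2 = 1 - w1 = 0.7561
fused = w1*s1 + w2*s2 = 9.7805 + 36.8976
= 46.678 m


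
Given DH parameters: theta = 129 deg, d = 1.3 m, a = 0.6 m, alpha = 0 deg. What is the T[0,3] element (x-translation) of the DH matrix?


T[0,3] = a * cos(theta)
= 0.6 * cos(129 deg)
= 0.6 * -0.6293
= -0.3776


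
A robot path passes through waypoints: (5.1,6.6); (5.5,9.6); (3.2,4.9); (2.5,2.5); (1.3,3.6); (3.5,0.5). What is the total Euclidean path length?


Segment lengths:
  seg1 = sqrt((0.4)^2 + (3.0)^2) = 3.0265
  seg2 = sqrt((-2.3)^2 + (-4.7)^2) = 5.2326
  seg3 = sqrt((-0.7)^2 + (-2.4)^2) = 2.5
  seg4 = sqrt((-1.2)^2 + (1.1)^2) = 1.6279
  seg5 = sqrt((2.2)^2 + (-3.1)^2) = 3.8013
Total = 16.1883


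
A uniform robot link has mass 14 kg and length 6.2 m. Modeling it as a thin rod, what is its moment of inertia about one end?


I = (1/3) * m * L^2
= (1/3) * 14 * 6.2^2
= 0.333333 * 14 * 38.44
= 179.3867 kg*m^2


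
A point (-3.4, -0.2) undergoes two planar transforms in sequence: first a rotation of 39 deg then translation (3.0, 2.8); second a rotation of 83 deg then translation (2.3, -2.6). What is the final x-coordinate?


After transform 1:
x1 = cos(39)*-3.4 - sin(39)*-0.2 + 3.0 = 0.4836
y1 = sin(39)*-3.4 + cos(39)*-0.2 + 2.8 = 0.5049
After transform 2:
x2 = cos(83)*0.4836 - sin(83)*0.5049 + 2.3
= 1.8578


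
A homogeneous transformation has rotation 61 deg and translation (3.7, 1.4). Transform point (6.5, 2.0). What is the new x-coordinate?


x' = cos(theta)*px - sin(theta)*py + tx
= 0.4848*6.5 - 0.8746*2.0 + 3.7
= 5.102


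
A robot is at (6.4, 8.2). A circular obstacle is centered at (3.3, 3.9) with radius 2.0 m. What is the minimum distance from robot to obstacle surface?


center_dist = sqrt((6.4-3.3)^2 + (8.2-3.9)^2)
= sqrt(9.61 + 18.49)
= 5.3009
min_dist = center_dist - radius = 5.3009 - 2.0 = 3.3009 m


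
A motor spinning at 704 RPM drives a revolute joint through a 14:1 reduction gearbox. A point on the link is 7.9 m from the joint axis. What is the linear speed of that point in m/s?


omega_motor = 704 * 2*pi/60 = 73.7227 rad/s
omega_joint = omega_motor / 14 = 5.2659 rad/s
v = omega_joint * r = 5.2659 * 7.9
= 41.6007 m/s


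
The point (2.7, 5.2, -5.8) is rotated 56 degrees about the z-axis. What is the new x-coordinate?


Rotation about z-axis: x' = x*cos(theta) - y*sin(theta)
= 2.7 * 0.5592 - 5.2 * 0.829
= -2.8012


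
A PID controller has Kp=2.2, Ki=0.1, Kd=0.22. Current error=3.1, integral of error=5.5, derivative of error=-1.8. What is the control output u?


u = Kp*e + Ki*int(e) + Kd*de/dt
= 2.2*3.1 + 0.1*5.5 + 0.22*(-1.8)
= 6.82 + 0.55 + -0.396
= 6.974


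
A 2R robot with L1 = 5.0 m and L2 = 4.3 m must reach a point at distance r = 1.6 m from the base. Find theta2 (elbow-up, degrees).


cos(theta2) = (r^2 - L1^2 - L2^2) / (2*L1*L2)
cos(theta2) = (2.56 - 25.0 - 18.49) / 43.0
cos(theta2) = -0.95186
theta2 = 162.1497 degrees


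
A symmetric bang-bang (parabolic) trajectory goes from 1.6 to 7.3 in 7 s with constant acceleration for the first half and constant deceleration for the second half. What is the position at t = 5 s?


Symmetric rest-to-rest: each phase covers (pf-p0)/2 in time T/2. 0.5*a*(T/2)^2 = (pf-p0)/2 => a = 4*(pf-p0)/T^2
a = 4*(7.3-1.6)/7^2 = 0.4653
t = 5 is in the deceleration phase (t > T/2).
p = pf - 0.5*a*(T-t)^2 = 7.3 - 0.5*0.4653*2^2
= 6.3694


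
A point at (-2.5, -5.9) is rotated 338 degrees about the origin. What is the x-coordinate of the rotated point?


x' = x*cos(theta) - y*sin(theta)
cos(338 deg) = 0.9272, sin(338 deg) = -0.3746
x' = -2.5 * 0.9272 - -5.9 * -0.3746
= -2.318 - 2.2102
= -4.5281


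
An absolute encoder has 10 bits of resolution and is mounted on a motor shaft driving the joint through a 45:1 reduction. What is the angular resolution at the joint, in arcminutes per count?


counts = 2^10 = 1024
effective counts at joint = 1024 * 45 = 46080
resolution = 360*60 / 46080
= 0.4688 arcmin/count


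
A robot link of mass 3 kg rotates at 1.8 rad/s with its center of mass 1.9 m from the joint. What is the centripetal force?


F = m * omega^2 * r
= 3 * 1.8^2 * 1.9
= 3 * 3.24 * 1.9
= 18.468 N


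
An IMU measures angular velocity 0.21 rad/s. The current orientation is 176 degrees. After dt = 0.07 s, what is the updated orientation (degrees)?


delta_theta = w * dt = 0.21 * 0.07 = 0.0147 rad
= 0.8422 deg
theta_new = 176 + 0.8422 = 176.8422 deg


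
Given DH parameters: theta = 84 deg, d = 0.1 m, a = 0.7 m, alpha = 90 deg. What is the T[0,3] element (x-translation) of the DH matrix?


T[0,3] = a * cos(theta)
= 0.7 * cos(84 deg)
= 0.7 * 0.1045
= 0.0732


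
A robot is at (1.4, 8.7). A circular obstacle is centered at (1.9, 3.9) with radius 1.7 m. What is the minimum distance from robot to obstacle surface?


center_dist = sqrt((1.4-1.9)^2 + (8.7-3.9)^2)
= sqrt(0.25 + 23.04)
= 4.826
min_dist = center_dist - radius = 4.826 - 1.7 = 3.126 m


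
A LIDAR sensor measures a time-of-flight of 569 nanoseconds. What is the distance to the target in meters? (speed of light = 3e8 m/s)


tof = 569 ns = 5.69e-07 s
dist = c * tof / 2
= 3e8 * 5.69e-07 / 2
= 85.35 m


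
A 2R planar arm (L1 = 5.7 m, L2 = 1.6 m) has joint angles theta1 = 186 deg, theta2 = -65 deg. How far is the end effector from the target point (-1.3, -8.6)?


End effector via forward kinematics:
x = L1*cos(t1) + L2*cos(t1+t2) = -6.4928
y = L1*sin(t1) + L2*sin(t1+t2) = 0.7757
Distance to target:
d = sqrt((-1.3 - -6.4928)^2 + (-8.6 - 0.7757)^2)
= sqrt(26.9655 + 87.9029)
= 10.7177 m


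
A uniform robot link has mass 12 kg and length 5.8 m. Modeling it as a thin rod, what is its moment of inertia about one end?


I = (1/3) * m * L^2
= (1/3) * 12 * 5.8^2
= 0.333333 * 12 * 33.64
= 134.56 kg*m^2


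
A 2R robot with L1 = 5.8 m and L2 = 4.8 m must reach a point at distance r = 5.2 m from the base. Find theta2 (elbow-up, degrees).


cos(theta2) = (r^2 - L1^2 - L2^2) / (2*L1*L2)
cos(theta2) = (27.04 - 33.64 - 23.04) / 55.68
cos(theta2) = -0.532328
theta2 = 122.1629 degrees


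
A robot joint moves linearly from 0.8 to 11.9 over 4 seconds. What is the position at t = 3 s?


s = t/T = 3/4 = 0.75
p(t) = p0 + (pf-p0)*s
= 0.8 + (11.9 - 0.8) * 0.75
= 9.125


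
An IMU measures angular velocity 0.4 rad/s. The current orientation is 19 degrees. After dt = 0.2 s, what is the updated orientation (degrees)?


delta_theta = w * dt = 0.4 * 0.2 = 0.08 rad
= 4.5837 deg
theta_new = 19 + 4.5837 = 23.5837 deg


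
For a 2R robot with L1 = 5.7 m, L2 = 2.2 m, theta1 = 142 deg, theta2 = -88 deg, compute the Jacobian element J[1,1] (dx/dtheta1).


J[1,1] = -L1*sin(t1) - L2*sin(t1+t2)
= -5.7*sin(142) - 2.2*sin(54)
= -5.2891


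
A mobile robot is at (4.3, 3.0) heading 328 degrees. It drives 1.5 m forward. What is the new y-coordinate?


y_new = y0 + d*sin(theta)
= 3.0 + 1.5*sin(328)
= 3.0 + -0.7949
= 2.2051


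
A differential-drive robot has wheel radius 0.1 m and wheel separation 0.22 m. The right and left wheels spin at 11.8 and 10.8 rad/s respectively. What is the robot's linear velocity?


vR = r*wR = 0.1*11.8 = 1.18 m/s
vL = r*wL = 0.1*10.8 = 1.08 m/s
v = (vR+vL)/2 = 1.13 m/s
omega = (vR-vL)/L = 0.4545 rad/s
linear velocity = 1.13 m/s


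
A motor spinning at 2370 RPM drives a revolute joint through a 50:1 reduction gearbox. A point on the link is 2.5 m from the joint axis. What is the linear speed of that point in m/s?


omega_motor = 2370 * 2*pi/60 = 248.1858 rad/s
omega_joint = omega_motor / 50 = 4.9637 rad/s
v = omega_joint * r = 4.9637 * 2.5
= 12.4093 m/s


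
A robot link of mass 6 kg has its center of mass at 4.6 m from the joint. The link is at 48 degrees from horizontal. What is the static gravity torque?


tau = m*g*L*cos(angle)
= 6 * 9.81 * 4.6 * cos(48 deg)
= 6 * 9.81 * 4.6 * 0.6691
= 181.1711 Nm


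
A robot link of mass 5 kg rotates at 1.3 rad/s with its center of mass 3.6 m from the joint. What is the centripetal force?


F = m * omega^2 * r
= 5 * 1.3^2 * 3.6
= 5 * 1.69 * 3.6
= 30.42 N


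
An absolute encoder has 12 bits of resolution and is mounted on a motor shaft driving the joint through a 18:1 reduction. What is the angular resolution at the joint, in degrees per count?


counts = 2^12 = 4096
effective counts at joint = 4096 * 18 = 73728
resolution = 360 / 73728
= 0.0049 deg/count


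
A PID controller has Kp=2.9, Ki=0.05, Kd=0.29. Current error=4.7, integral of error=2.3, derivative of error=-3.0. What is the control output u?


u = Kp*e + Ki*int(e) + Kd*de/dt
= 2.9*4.7 + 0.05*2.3 + 0.29*(-3.0)
= 13.63 + 0.115 + -0.87
= 12.875


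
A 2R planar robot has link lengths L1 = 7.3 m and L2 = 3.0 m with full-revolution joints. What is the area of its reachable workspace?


r_max = L1 + L2 = 10.3 m
r_min = |L1 - L2| = 4.3 m
Area = pi*(r_max^2 - r_min^2)
= pi*(106.09 - 18.49)
= pi * 87.6
= 275.2035 m^2


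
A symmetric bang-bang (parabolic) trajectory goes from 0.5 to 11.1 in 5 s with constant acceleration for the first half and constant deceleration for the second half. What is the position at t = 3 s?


Symmetric rest-to-rest: each phase covers (pf-p0)/2 in time T/2. 0.5*a*(T/2)^2 = (pf-p0)/2 => a = 4*(pf-p0)/T^2
a = 4*(11.1-0.5)/5^2 = 1.696
t = 3 is in the deceleration phase (t > T/2).
p = pf - 0.5*a*(T-t)^2 = 11.1 - 0.5*1.696*2^2
= 7.708


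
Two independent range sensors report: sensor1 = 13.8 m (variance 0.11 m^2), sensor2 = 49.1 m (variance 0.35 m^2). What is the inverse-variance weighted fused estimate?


w1 = (1/var1) / (1/var1 + 1/var2)
   = 9.0909 / (9.0909 + 2.8571) = 0.7609
w2 = 1 - w1 = 0.2391
fused = w1*s1 + w2*s2 = 10.5 + 11.7413
= 22.2413 m


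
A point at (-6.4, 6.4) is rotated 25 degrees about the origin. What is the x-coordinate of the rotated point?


x' = x*cos(theta) - y*sin(theta)
cos(25 deg) = 0.9063, sin(25 deg) = 0.4226
x' = -6.4 * 0.9063 - 6.4 * 0.4226
= -5.8004 - 2.7048
= -8.5051


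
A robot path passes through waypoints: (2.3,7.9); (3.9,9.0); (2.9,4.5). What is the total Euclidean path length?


Segment lengths:
  seg1 = sqrt((1.6)^2 + (1.1)^2) = 1.9416
  seg2 = sqrt((-1.0)^2 + (-4.5)^2) = 4.6098
Total = 6.5514


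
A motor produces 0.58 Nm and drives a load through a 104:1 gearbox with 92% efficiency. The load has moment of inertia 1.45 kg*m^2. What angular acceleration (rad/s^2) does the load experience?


tau_out = tau_motor * N * eta
= 0.58 * 104 * 0.92 = 55.4944 Nm
alpha = tau_out / I = 55.4944 / 1.45
= 38.272 rad/s^2


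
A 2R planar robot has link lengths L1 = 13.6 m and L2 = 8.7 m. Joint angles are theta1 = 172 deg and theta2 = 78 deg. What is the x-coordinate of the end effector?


Convert angles to radians: theta1 = 3.002, theta2 = 1.3614
x = L1*cos(theta1) + L2*cos(theta1+theta2)
x = -13.4676 + -2.9756
x = -16.4432


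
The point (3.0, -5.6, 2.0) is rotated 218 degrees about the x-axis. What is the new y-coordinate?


Rotation about x-axis: y' = y*cos(theta) - z*sin(theta)
= -5.6 * -0.788 - 2.0 * -0.6157
= 5.6442


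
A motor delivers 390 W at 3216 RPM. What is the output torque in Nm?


omega = 3216 * 2*pi/60 = 336.7787 rad/s
tau = P / omega = 390 / 336.7787
= 1.158 Nm


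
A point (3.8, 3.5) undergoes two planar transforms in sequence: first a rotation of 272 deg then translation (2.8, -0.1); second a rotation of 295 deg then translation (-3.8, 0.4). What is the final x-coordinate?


After transform 1:
x1 = cos(272)*3.8 - sin(272)*3.5 + 2.8 = 6.4305
y1 = sin(272)*3.8 + cos(272)*3.5 + -0.1 = -3.7755
After transform 2:
x2 = cos(295)*6.4305 - sin(295)*-3.7755 + -3.8
= -4.5042


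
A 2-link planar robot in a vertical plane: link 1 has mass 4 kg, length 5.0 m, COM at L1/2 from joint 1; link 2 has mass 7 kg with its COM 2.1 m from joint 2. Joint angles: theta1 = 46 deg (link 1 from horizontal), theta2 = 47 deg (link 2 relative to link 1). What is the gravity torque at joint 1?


Horizontal distance from joint 1 to link-1 COM:
  x_c1 = (L1/2)*cos(t1) = 2.5 * 0.6947 = 1.7366 m
Horizontal distance from joint 1 to link-2 COM:
  x_c2 = L1*cos(t1) + Lc2*cos(t1+t2)
       = 5.0*0.6947 + 2.1*-0.0523 = 3.3634 m
tau1 = m1*g*x_c1 + m2*g*x_c2
     = 4*9.81*1.7366 + 7*9.81*3.3634
     = 68.146 + 230.9637
     = 299.1097 Nm


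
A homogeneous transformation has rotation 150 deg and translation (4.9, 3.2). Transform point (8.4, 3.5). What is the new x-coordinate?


x' = cos(theta)*px - sin(theta)*py + tx
= -0.866*8.4 - 0.5*3.5 + 4.9
= -4.1246


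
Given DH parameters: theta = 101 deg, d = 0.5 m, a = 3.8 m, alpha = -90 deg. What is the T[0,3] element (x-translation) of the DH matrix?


T[0,3] = a * cos(theta)
= 3.8 * cos(101 deg)
= 3.8 * -0.1908
= -0.7251


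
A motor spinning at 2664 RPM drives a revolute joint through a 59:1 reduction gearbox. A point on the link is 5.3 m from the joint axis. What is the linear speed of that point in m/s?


omega_motor = 2664 * 2*pi/60 = 278.9734 rad/s
omega_joint = omega_motor / 59 = 4.7284 rad/s
v = omega_joint * r = 4.7284 * 5.3
= 25.0603 m/s


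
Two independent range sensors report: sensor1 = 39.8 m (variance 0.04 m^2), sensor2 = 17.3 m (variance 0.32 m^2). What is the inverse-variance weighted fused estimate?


w1 = (1/var1) / (1/var1 + 1/var2)
   = 25.0 / (25.0 + 3.125) = 0.8889
w2 = 1 - w1 = 0.1111
fused = w1*s1 + w2*s2 = 35.3778 + 1.9222
= 37.3 m


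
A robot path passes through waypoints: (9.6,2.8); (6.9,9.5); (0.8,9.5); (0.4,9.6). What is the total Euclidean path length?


Segment lengths:
  seg1 = sqrt((-2.7)^2 + (6.7)^2) = 7.2236
  seg2 = sqrt((-6.1)^2 + (0.0)^2) = 6.1
  seg3 = sqrt((-0.4)^2 + (0.1)^2) = 0.4123
Total = 13.7359


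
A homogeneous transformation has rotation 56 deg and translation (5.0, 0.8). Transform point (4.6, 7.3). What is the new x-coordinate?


x' = cos(theta)*px - sin(theta)*py + tx
= 0.5592*4.6 - 0.829*7.3 + 5.0
= 1.5203


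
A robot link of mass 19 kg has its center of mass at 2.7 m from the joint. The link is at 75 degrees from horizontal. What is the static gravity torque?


tau = m*g*L*cos(angle)
= 19 * 9.81 * 2.7 * cos(75 deg)
= 19 * 9.81 * 2.7 * 0.2588
= 130.2515 Nm


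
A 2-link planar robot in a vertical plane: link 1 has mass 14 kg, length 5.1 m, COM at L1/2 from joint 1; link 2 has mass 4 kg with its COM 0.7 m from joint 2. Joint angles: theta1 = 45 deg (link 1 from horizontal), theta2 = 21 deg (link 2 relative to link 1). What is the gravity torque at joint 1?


Horizontal distance from joint 1 to link-1 COM:
  x_c1 = (L1/2)*cos(t1) = 2.55 * 0.7071 = 1.8031 m
Horizontal distance from joint 1 to link-2 COM:
  x_c2 = L1*cos(t1) + Lc2*cos(t1+t2)
       = 5.1*0.7071 + 0.7*0.4067 = 3.891 m
tau1 = m1*g*x_c1 + m2*g*x_c2
     = 14*9.81*1.8031 + 4*9.81*3.891
     = 247.6408 + 152.6813
     = 400.3221 Nm


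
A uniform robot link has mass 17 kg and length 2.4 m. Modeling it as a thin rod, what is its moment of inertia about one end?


I = (1/3) * m * L^2
= (1/3) * 17 * 2.4^2
= 0.333333 * 17 * 5.76
= 32.64 kg*m^2


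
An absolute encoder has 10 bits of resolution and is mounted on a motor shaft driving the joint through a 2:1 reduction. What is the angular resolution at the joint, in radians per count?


counts = 2^10 = 1024
effective counts at joint = 1024 * 2 = 2048
resolution = 2*pi / 2048
= 0.0031 rad/count


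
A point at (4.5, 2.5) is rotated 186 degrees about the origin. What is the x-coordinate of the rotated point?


x' = x*cos(theta) - y*sin(theta)
cos(186 deg) = -0.9945, sin(186 deg) = -0.1045
x' = 4.5 * -0.9945 - 2.5 * -0.1045
= -4.4753 - -0.2613
= -4.214


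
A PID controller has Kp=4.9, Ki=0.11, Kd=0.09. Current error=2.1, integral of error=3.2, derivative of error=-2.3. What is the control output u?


u = Kp*e + Ki*int(e) + Kd*de/dt
= 4.9*2.1 + 0.11*3.2 + 0.09*(-2.3)
= 10.29 + 0.352 + -0.207
= 10.435


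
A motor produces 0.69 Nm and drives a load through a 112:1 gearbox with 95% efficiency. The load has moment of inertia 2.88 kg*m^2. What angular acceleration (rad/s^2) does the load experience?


tau_out = tau_motor * N * eta
= 0.69 * 112 * 0.95 = 73.416 Nm
alpha = tau_out / I = 73.416 / 2.88
= 25.4917 rad/s^2


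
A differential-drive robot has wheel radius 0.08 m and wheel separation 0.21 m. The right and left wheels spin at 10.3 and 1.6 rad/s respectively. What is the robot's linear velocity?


vR = r*wR = 0.08*10.3 = 0.824 m/s
vL = r*wL = 0.08*1.6 = 0.128 m/s
v = (vR+vL)/2 = 0.476 m/s
omega = (vR-vL)/L = 3.3143 rad/s
linear velocity = 0.476 m/s


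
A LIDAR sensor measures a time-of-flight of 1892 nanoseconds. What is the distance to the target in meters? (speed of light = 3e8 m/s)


tof = 1892 ns = 1.892e-06 s
dist = c * tof / 2
= 3e8 * 1.892e-06 / 2
= 283.8 m


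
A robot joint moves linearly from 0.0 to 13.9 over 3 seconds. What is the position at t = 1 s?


s = t/T = 1/3 = 0.3333
p(t) = p0 + (pf-p0)*s
= 0.0 + (13.9 - 0.0) * 0.3333
= 4.6333


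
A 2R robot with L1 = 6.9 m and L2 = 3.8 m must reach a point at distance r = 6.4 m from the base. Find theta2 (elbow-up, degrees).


cos(theta2) = (r^2 - L1^2 - L2^2) / (2*L1*L2)
cos(theta2) = (40.96 - 47.61 - 14.44) / 52.44
cos(theta2) = -0.402174
theta2 = 113.7142 degrees


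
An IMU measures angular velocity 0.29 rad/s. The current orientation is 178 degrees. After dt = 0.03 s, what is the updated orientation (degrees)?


delta_theta = w * dt = 0.29 * 0.03 = 0.0087 rad
= 0.4985 deg
theta_new = 178 + 0.4985 = 178.4985 deg


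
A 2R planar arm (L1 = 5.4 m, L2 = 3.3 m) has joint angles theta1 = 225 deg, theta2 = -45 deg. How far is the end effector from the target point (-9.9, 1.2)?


End effector via forward kinematics:
x = L1*cos(t1) + L2*cos(t1+t2) = -7.1184
y = L1*sin(t1) + L2*sin(t1+t2) = -3.8184
Distance to target:
d = sqrt((-9.9 - -7.1184)^2 + (1.2 - -3.8184)^2)
= sqrt(7.7374 + 25.1841)
= 5.7377 m


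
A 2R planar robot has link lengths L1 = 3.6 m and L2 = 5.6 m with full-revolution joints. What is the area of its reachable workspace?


r_max = L1 + L2 = 9.2 m
r_min = |L1 - L2| = 2.0 m
Area = pi*(r_max^2 - r_min^2)
= pi*(84.64 - 4.0)
= pi * 80.64
= 253.338 m^2


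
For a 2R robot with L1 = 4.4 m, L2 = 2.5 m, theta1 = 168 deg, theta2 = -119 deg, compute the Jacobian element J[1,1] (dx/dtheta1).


J[1,1] = -L1*sin(t1) - L2*sin(t1+t2)
= -4.4*sin(168) - 2.5*sin(49)
= -2.8016


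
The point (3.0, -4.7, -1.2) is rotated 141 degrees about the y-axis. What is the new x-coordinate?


Rotation about y-axis: x' = x*cos(theta) + z*sin(theta)
= 3.0 * -0.7771 + -1.2 * 0.6293
= -3.0866


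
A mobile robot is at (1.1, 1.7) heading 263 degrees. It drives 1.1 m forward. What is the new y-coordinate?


y_new = y0 + d*sin(theta)
= 1.7 + 1.1*sin(263)
= 1.7 + -1.0918
= 0.6082


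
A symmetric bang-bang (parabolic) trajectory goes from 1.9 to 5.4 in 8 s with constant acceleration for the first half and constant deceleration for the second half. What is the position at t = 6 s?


Symmetric rest-to-rest: each phase covers (pf-p0)/2 in time T/2. 0.5*a*(T/2)^2 = (pf-p0)/2 => a = 4*(pf-p0)/T^2
a = 4*(5.4-1.9)/8^2 = 0.2188
t = 6 is in the deceleration phase (t > T/2).
p = pf - 0.5*a*(T-t)^2 = 5.4 - 0.5*0.2188*2^2
= 4.9625


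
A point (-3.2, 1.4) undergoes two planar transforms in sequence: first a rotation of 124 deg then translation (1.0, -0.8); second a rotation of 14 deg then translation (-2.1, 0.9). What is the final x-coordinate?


After transform 1:
x1 = cos(124)*-3.2 - sin(124)*1.4 + 1.0 = 1.6288
y1 = sin(124)*-3.2 + cos(124)*1.4 + -0.8 = -4.2358
After transform 2:
x2 = cos(14)*1.6288 - sin(14)*-4.2358 + -2.1
= 0.5051


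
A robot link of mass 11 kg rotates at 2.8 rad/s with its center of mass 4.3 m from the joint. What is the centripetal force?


F = m * omega^2 * r
= 11 * 2.8^2 * 4.3
= 11 * 7.84 * 4.3
= 370.832 N


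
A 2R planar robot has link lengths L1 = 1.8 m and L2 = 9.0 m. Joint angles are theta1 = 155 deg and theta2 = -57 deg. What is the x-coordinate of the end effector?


Convert angles to radians: theta1 = 2.7053, theta2 = -0.9948
x = L1*cos(theta1) + L2*cos(theta1+theta2)
x = -1.6314 + -1.2526
x = -2.8839


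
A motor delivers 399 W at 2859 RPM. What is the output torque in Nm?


omega = 2859 * 2*pi/60 = 299.3938 rad/s
tau = P / omega = 399 / 299.3938
= 1.3327 Nm


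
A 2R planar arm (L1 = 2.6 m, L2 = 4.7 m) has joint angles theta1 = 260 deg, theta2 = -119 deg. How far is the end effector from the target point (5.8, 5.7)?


End effector via forward kinematics:
x = L1*cos(t1) + L2*cos(t1+t2) = -4.1041
y = L1*sin(t1) + L2*sin(t1+t2) = 0.3973
Distance to target:
d = sqrt((5.8 - -4.1041)^2 + (5.7 - 0.3973)^2)
= sqrt(98.0906 + 28.1186)
= 11.2343 m


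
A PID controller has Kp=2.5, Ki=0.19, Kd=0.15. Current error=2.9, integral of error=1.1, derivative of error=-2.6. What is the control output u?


u = Kp*e + Ki*int(e) + Kd*de/dt
= 2.5*2.9 + 0.19*1.1 + 0.15*(-2.6)
= 7.25 + 0.209 + -0.39
= 7.069


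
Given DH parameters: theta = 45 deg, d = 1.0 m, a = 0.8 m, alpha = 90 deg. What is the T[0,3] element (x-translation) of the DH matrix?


T[0,3] = a * cos(theta)
= 0.8 * cos(45 deg)
= 0.8 * 0.7071
= 0.5657


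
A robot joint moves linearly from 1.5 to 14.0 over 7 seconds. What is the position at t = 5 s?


s = t/T = 5/7 = 0.7143
p(t) = p0 + (pf-p0)*s
= 1.5 + (14.0 - 1.5) * 0.7143
= 10.4286


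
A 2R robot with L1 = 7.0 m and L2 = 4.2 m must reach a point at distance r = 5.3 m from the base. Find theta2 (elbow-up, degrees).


cos(theta2) = (r^2 - L1^2 - L2^2) / (2*L1*L2)
cos(theta2) = (28.09 - 49.0 - 17.64) / 58.8
cos(theta2) = -0.655612
theta2 = 130.9661 degrees


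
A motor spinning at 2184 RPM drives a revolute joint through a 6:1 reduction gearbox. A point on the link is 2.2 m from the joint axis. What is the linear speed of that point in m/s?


omega_motor = 2184 * 2*pi/60 = 228.7079 rad/s
omega_joint = omega_motor / 6 = 38.118 rad/s
v = omega_joint * r = 38.118 * 2.2
= 83.8596 m/s


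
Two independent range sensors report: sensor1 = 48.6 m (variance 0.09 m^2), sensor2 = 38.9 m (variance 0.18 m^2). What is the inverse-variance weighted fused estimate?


w1 = (1/var1) / (1/var1 + 1/var2)
   = 11.1111 / (11.1111 + 5.5556) = 0.6667
w2 = 1 - w1 = 0.3333
fused = w1*s1 + w2*s2 = 32.4 + 12.9667
= 45.3667 m


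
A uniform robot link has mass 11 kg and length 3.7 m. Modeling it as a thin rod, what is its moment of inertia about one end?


I = (1/3) * m * L^2
= (1/3) * 11 * 3.7^2
= 0.333333 * 11 * 13.69
= 50.1967 kg*m^2


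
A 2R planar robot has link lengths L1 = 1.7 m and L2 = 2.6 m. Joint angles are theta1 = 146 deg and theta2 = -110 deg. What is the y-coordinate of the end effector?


Convert angles to radians: theta1 = 2.5482, theta2 = -1.9199
y = L1*sin(theta1) + L2*sin(theta1+theta2)
y = 0.9506 + 1.5282
y = 2.4789


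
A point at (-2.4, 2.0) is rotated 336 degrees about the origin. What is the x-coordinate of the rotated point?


x' = x*cos(theta) - y*sin(theta)
cos(336 deg) = 0.9135, sin(336 deg) = -0.4067
x' = -2.4 * 0.9135 - 2.0 * -0.4067
= -2.1925 - -0.8135
= -1.379


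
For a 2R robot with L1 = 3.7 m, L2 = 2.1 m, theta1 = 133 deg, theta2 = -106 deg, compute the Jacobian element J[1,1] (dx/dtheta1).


J[1,1] = -L1*sin(t1) - L2*sin(t1+t2)
= -3.7*sin(133) - 2.1*sin(27)
= -3.6594


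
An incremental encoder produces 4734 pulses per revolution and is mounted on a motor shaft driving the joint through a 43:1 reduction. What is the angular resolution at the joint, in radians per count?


counts per rev = 4734
effective counts at joint = 4734 * 43 = 203562
resolution = 2*pi / 203562
= 3.0866e-05 rad/count


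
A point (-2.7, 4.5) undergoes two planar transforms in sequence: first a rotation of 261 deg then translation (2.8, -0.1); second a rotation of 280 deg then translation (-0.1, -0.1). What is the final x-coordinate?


After transform 1:
x1 = cos(261)*-2.7 - sin(261)*4.5 + 2.8 = 7.667
y1 = sin(261)*-2.7 + cos(261)*4.5 + -0.1 = 1.8628
After transform 2:
x2 = cos(280)*7.667 - sin(280)*1.8628 + -0.1
= 3.0659


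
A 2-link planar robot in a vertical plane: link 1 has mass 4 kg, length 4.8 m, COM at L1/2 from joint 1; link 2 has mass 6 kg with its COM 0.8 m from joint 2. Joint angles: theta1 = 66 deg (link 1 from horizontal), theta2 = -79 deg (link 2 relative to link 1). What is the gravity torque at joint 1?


Horizontal distance from joint 1 to link-1 COM:
  x_c1 = (L1/2)*cos(t1) = 2.4 * 0.4067 = 0.9762 m
Horizontal distance from joint 1 to link-2 COM:
  x_c2 = L1*cos(t1) + Lc2*cos(t1+t2)
       = 4.8*0.4067 + 0.8*0.9744 = 2.7318 m
tau1 = m1*g*x_c1 + m2*g*x_c2
     = 4*9.81*0.9762 + 6*9.81*2.7318
     = 38.3048 + 160.7956
     = 199.1005 Nm


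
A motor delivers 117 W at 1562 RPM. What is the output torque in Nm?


omega = 1562 * 2*pi/60 = 163.5723 rad/s
tau = P / omega = 117 / 163.5723
= 0.7153 Nm


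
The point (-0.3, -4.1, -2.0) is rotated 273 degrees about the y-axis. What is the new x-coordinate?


Rotation about y-axis: x' = x*cos(theta) + z*sin(theta)
= -0.3 * 0.0523 + -2.0 * -0.9986
= 1.9816


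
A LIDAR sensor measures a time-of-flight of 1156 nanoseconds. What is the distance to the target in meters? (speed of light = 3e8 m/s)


tof = 1156 ns = 1.156e-06 s
dist = c * tof / 2
= 3e8 * 1.156e-06 / 2
= 173.4 m


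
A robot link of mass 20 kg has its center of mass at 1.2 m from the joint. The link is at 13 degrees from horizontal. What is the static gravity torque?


tau = m*g*L*cos(angle)
= 20 * 9.81 * 1.2 * cos(13 deg)
= 20 * 9.81 * 1.2 * 0.9744
= 229.4057 Nm


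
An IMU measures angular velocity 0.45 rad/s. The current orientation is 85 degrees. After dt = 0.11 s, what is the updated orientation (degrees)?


delta_theta = w * dt = 0.45 * 0.11 = 0.0495 rad
= 2.8361 deg
theta_new = 85 + 2.8361 = 87.8361 deg


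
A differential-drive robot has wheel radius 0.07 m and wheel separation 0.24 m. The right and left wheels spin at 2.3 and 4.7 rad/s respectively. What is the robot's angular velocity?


vR = r*wR = 0.07*2.3 = 0.161 m/s
vL = r*wL = 0.07*4.7 = 0.329 m/s
v = (vR+vL)/2 = 0.245 m/s
omega = (vR-vL)/L = -0.7 rad/s
angular velocity = -0.7 rad/s


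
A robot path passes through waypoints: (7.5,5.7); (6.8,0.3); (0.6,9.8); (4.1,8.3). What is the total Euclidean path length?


Segment lengths:
  seg1 = sqrt((-0.7)^2 + (-5.4)^2) = 5.4452
  seg2 = sqrt((-6.2)^2 + (9.5)^2) = 11.3442
  seg3 = sqrt((3.5)^2 + (-1.5)^2) = 3.8079
Total = 20.5972


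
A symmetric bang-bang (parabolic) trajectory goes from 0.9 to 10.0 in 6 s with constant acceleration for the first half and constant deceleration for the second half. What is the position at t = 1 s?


Symmetric rest-to-rest: each phase covers (pf-p0)/2 in time T/2. 0.5*a*(T/2)^2 = (pf-p0)/2 => a = 4*(pf-p0)/T^2
a = 4*(10.0-0.9)/6^2 = 1.0111
t = 1 is in the acceleration phase (t <= T/2).
p = p0 + 0.5*a*t^2 = 0.9 + 0.5*1.0111*1^2
= 1.4056


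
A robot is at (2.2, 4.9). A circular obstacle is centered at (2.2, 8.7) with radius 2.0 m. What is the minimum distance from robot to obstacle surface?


center_dist = sqrt((2.2-2.2)^2 + (4.9-8.7)^2)
= sqrt(0.0 + 14.44)
= 3.8
min_dist = center_dist - radius = 3.8 - 2.0 = 1.8 m


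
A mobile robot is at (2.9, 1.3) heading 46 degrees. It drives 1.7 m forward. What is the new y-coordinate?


y_new = y0 + d*sin(theta)
= 1.3 + 1.7*sin(46)
= 1.3 + 1.2229
= 2.5229


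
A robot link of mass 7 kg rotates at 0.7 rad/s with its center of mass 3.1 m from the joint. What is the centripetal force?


F = m * omega^2 * r
= 7 * 0.7^2 * 3.1
= 7 * 0.49 * 3.1
= 10.633 N


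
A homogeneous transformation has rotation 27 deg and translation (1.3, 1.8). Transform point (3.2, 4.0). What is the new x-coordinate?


x' = cos(theta)*px - sin(theta)*py + tx
= 0.891*3.2 - 0.454*4.0 + 1.3
= 2.3353


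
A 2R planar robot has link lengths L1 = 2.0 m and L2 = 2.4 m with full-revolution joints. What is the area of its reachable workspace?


r_max = L1 + L2 = 4.4 m
r_min = |L1 - L2| = 0.4 m
Area = pi*(r_max^2 - r_min^2)
= pi*(19.36 - 0.16)
= pi * 19.2
= 60.3186 m^2


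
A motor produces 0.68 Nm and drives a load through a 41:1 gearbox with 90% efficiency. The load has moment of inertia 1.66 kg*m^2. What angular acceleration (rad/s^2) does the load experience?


tau_out = tau_motor * N * eta
= 0.68 * 41 * 0.9 = 25.092 Nm
alpha = tau_out / I = 25.092 / 1.66
= 15.1157 rad/s^2


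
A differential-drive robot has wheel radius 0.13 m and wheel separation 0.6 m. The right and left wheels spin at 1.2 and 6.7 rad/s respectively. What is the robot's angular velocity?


vR = r*wR = 0.13*1.2 = 0.156 m/s
vL = r*wL = 0.13*6.7 = 0.871 m/s
v = (vR+vL)/2 = 0.5135 m/s
omega = (vR-vL)/L = -1.1917 rad/s
angular velocity = -1.1917 rad/s


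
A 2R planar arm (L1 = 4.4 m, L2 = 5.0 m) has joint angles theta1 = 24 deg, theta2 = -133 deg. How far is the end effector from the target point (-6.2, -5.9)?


End effector via forward kinematics:
x = L1*cos(t1) + L2*cos(t1+t2) = 2.3918
y = L1*sin(t1) + L2*sin(t1+t2) = -2.938
Distance to target:
d = sqrt((-6.2 - 2.3918)^2 + (-5.9 - -2.938)^2)
= sqrt(73.8183 + 8.7737)
= 9.088 m


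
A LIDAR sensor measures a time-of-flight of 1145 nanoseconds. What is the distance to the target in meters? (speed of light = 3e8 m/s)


tof = 1145 ns = 1.145e-06 s
dist = c * tof / 2
= 3e8 * 1.145e-06 / 2
= 171.75 m


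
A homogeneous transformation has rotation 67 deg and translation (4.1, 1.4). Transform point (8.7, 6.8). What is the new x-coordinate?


x' = cos(theta)*px - sin(theta)*py + tx
= 0.3907*8.7 - 0.9205*6.8 + 4.1
= 1.2399


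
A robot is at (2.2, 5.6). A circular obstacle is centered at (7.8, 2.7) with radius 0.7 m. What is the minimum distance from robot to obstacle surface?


center_dist = sqrt((2.2-7.8)^2 + (5.6-2.7)^2)
= sqrt(31.36 + 8.41)
= 6.3063
min_dist = center_dist - radius = 6.3063 - 0.7 = 5.6063 m


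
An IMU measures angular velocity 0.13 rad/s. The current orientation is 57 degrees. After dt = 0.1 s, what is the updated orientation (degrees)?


delta_theta = w * dt = 0.13 * 0.1 = 0.013 rad
= 0.7448 deg
theta_new = 57 + 0.7448 = 57.7448 deg


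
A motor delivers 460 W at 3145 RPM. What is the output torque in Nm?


omega = 3145 * 2*pi/60 = 329.3436 rad/s
tau = P / omega = 460 / 329.3436
= 1.3967 Nm


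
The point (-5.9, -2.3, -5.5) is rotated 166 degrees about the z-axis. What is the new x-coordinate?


Rotation about z-axis: x' = x*cos(theta) - y*sin(theta)
= -5.9 * -0.9703 - -2.3 * 0.2419
= 6.2812


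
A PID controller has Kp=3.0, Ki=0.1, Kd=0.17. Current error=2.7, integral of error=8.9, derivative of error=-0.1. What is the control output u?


u = Kp*e + Ki*int(e) + Kd*de/dt
= 3.0*2.7 + 0.1*8.9 + 0.17*(-0.1)
= 8.1 + 0.89 + -0.017
= 8.973


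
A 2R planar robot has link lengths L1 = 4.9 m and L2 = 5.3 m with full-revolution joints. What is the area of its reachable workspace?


r_max = L1 + L2 = 10.2 m
r_min = |L1 - L2| = 0.4 m
Area = pi*(r_max^2 - r_min^2)
= pi*(104.04 - 0.16)
= pi * 103.88
= 326.3486 m^2


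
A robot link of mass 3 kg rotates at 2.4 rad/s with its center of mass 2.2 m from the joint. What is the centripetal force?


F = m * omega^2 * r
= 3 * 2.4^2 * 2.2
= 3 * 5.76 * 2.2
= 38.016 N


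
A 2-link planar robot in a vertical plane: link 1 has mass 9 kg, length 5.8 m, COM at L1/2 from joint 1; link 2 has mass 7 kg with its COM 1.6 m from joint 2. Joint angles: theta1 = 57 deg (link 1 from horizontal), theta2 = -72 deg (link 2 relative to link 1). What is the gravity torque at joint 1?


Horizontal distance from joint 1 to link-1 COM:
  x_c1 = (L1/2)*cos(t1) = 2.9 * 0.5446 = 1.5795 m
Horizontal distance from joint 1 to link-2 COM:
  x_c2 = L1*cos(t1) + Lc2*cos(t1+t2)
       = 5.8*0.5446 + 1.6*0.9659 = 4.7044 m
tau1 = m1*g*x_c1 + m2*g*x_c2
     = 9*9.81*1.5795 + 7*9.81*4.7044
     = 139.4499 + 323.0503
     = 462.5002 Nm


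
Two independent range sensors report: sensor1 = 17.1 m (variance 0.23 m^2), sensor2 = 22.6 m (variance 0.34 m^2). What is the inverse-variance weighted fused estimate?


w1 = (1/var1) / (1/var1 + 1/var2)
   = 4.3478 / (4.3478 + 2.9412) = 0.5965
w2 = 1 - w1 = 0.4035
fused = w1*s1 + w2*s2 = 10.2 + 9.1193
= 19.3193 m


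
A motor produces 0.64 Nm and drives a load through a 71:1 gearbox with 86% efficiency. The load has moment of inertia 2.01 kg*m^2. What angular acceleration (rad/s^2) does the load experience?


tau_out = tau_motor * N * eta
= 0.64 * 71 * 0.86 = 39.0784 Nm
alpha = tau_out / I = 39.0784 / 2.01
= 19.442 rad/s^2


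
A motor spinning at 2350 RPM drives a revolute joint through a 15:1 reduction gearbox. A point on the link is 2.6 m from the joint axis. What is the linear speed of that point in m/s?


omega_motor = 2350 * 2*pi/60 = 246.0914 rad/s
omega_joint = omega_motor / 15 = 16.4061 rad/s
v = omega_joint * r = 16.4061 * 2.6
= 42.6558 m/s


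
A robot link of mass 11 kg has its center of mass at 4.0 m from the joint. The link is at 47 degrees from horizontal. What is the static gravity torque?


tau = m*g*L*cos(angle)
= 11 * 9.81 * 4.0 * cos(47 deg)
= 11 * 9.81 * 4.0 * 0.682
= 294.3778 Nm


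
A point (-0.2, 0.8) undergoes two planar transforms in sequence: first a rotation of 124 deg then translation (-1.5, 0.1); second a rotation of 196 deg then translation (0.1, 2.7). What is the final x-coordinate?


After transform 1:
x1 = cos(124)*-0.2 - sin(124)*0.8 + -1.5 = -2.0514
y1 = sin(124)*-0.2 + cos(124)*0.8 + 0.1 = -0.5132
After transform 2:
x2 = cos(196)*-2.0514 - sin(196)*-0.5132 + 0.1
= 1.9305
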